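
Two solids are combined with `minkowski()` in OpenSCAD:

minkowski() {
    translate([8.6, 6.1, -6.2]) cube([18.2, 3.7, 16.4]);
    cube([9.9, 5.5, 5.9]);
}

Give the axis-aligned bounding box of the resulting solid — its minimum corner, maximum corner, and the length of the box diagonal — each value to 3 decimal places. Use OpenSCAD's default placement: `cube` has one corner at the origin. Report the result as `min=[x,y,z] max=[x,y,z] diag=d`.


A = translate([8.6, 6.1, -6.2]) cube([18.2, 3.7, 16.4]) → bbox [8.6,6.1,-6.2] .. [26.8,9.8,10.2]
B = cube([9.9, 5.5, 5.9]) → bbox [0,0,0] .. [9.9,5.5,5.9]
lo = A.lo+B.lo = [8.6+0, 6.1+0, -6.2+0] = [8.600,6.100,-6.200]
hi = A.hi+B.hi = [26.8+9.9, 9.8+5.5, 10.2+5.9] = [36.700,15.300,16.100]
diag = √(28.1²+9.2²+22.3²) = √1371.54 = 37.034

min=[8.600,6.100,-6.200] max=[36.700,15.300,16.100] diag=37.034


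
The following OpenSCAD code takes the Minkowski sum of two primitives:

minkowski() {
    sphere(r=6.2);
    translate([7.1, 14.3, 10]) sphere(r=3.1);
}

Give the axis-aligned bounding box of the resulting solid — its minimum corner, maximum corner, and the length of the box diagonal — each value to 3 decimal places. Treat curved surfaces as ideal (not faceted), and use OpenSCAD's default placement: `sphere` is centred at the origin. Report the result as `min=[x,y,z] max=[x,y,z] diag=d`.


A = translate([7.1, 14.3, 10]) sphere(r=3.1) → bbox [4,11.2,6.9] .. [10.2,17.4,13.1]
B = sphere(r=6.2) → bbox [-6.2,-6.2,-6.2] .. [6.2,6.2,6.2]
lo = A.lo+B.lo = [4-6.2, 11.2-6.2, 6.9-6.2] = [-2.200,5.000,0.700]
hi = A.hi+B.hi = [10.2+6.2, 17.4+6.2, 13.1+6.2] = [16.400,23.600,19.300]
diag = √(18.6²+18.6²+18.6²) = √1037.88 = 32.216

min=[-2.200,5.000,0.700] max=[16.400,23.600,19.300] diag=32.216


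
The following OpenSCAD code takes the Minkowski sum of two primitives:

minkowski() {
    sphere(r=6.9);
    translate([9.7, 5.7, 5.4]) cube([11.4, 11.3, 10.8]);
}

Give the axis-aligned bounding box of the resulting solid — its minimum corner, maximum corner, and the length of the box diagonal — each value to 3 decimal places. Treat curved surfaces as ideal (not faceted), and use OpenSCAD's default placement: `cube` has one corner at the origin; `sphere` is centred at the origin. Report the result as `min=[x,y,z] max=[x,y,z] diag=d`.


A = translate([9.7, 5.7, 5.4]) cube([11.4, 11.3, 10.8]) → bbox [9.7,5.7,5.4] .. [21.1,17,16.2]
B = sphere(r=6.9) → bbox [-6.9,-6.9,-6.9] .. [6.9,6.9,6.9]
lo = A.lo+B.lo = [9.7-6.9, 5.7-6.9, 5.4-6.9] = [2.800,-1.200,-1.500]
hi = A.hi+B.hi = [21.1+6.9, 17+6.9, 16.2+6.9] = [28.000,23.900,23.100]
diag = √(25.2²+25.1²+24.6²) = √1870.21 = 43.246

min=[2.800,-1.200,-1.500] max=[28.000,23.900,23.100] diag=43.246


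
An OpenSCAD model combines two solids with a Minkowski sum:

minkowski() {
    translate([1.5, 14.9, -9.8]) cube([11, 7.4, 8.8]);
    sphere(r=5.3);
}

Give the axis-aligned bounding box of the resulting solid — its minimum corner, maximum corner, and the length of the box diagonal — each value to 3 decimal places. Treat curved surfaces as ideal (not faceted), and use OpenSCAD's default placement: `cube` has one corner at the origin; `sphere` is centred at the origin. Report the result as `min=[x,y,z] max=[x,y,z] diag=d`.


min=[-3.800,9.600,-15.100] max=[17.800,27.600,4.300] diag=34.160

A = translate([1.5, 14.9, -9.8]) cube([11, 7.4, 8.8]) → bbox [1.5,14.9,-9.8] .. [12.5,22.3,-1]
B = sphere(r=5.3) → bbox [-5.3,-5.3,-5.3] .. [5.3,5.3,5.3]
lo = A.lo+B.lo = [1.5-5.3, 14.9-5.3, -9.8-5.3] = [-3.800,9.600,-15.100]
hi = A.hi+B.hi = [12.5+5.3, 22.3+5.3, -1+5.3] = [17.800,27.600,4.300]
diag = √(21.6²+18²+19.4²) = √1166.92 = 34.160


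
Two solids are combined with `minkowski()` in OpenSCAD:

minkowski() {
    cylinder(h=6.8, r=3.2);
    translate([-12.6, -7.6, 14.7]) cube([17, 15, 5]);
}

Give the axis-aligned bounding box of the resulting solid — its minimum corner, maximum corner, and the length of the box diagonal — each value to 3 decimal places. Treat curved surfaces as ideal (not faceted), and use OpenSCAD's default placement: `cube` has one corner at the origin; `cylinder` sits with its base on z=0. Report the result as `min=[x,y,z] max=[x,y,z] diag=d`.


A = translate([-12.6, -7.6, 14.7]) cube([17, 15, 5]) → bbox [-12.6,-7.6,14.7] .. [4.4,7.4,19.7]
B = cylinder(h=6.8, r=3.2) → bbox [-3.2,-3.2,0] .. [3.2,3.2,6.8]
lo = A.lo+B.lo = [-12.6-3.2, -7.6-3.2, 14.7+0] = [-15.800,-10.800,14.700]
hi = A.hi+B.hi = [4.4+3.2, 7.4+3.2, 19.7+6.8] = [7.600,10.600,26.500]
diag = √(23.4²+21.4²+11.8²) = √1144.76 = 33.834

min=[-15.800,-10.800,14.700] max=[7.600,10.600,26.500] diag=33.834


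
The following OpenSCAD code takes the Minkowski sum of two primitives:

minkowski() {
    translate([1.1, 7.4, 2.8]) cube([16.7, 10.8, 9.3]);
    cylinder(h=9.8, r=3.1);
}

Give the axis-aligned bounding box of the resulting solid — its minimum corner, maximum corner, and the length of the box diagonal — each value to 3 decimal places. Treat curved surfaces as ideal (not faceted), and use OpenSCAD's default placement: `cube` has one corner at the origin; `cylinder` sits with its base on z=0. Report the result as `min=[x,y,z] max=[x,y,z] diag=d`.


A = translate([1.1, 7.4, 2.8]) cube([16.7, 10.8, 9.3]) → bbox [1.1,7.4,2.8] .. [17.8,18.2,12.1]
B = cylinder(h=9.8, r=3.1) → bbox [-3.1,-3.1,0] .. [3.1,3.1,9.8]
lo = A.lo+B.lo = [1.1-3.1, 7.4-3.1, 2.8+0] = [-2.000,4.300,2.800]
hi = A.hi+B.hi = [17.8+3.1, 18.2+3.1, 12.1+9.8] = [20.900,21.300,21.900]
diag = √(22.9²+17²+19.1²) = √1178.22 = 34.325

min=[-2.000,4.300,2.800] max=[20.900,21.300,21.900] diag=34.325


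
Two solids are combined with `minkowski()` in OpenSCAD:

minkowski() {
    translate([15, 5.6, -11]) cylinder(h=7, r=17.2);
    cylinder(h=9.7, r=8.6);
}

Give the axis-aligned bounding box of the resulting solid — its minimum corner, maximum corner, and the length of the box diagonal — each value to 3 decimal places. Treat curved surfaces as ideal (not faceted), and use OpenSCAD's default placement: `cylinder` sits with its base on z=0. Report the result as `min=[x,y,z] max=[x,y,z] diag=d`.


min=[-10.800,-20.200,-11.000] max=[40.800,31.400,5.700] diag=74.860

A = translate([15, 5.6, -11]) cylinder(h=7, r=17.2) → bbox [-2.2,-11.6,-11] .. [32.2,22.8,-4]
B = cylinder(h=9.7, r=8.6) → bbox [-8.6,-8.6,0] .. [8.6,8.6,9.7]
lo = A.lo+B.lo = [-2.2-8.6, -11.6-8.6, -11+0] = [-10.800,-20.200,-11.000]
hi = A.hi+B.hi = [32.2+8.6, 22.8+8.6, -4+9.7] = [40.800,31.400,5.700]
diag = √(51.6²+51.6²+16.7²) = √5604.01 = 74.860


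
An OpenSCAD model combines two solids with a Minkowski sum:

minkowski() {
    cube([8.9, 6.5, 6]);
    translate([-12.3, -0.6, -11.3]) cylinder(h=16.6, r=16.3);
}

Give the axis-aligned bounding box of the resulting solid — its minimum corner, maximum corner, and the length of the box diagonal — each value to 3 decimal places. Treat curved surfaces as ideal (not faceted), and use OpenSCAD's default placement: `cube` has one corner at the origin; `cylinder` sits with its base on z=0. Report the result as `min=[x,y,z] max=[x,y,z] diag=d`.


min=[-28.600,-16.900,-11.300] max=[12.900,22.200,11.300] diag=61.334

A = translate([-12.3, -0.6, -11.3]) cylinder(h=16.6, r=16.3) → bbox [-28.6,-16.9,-11.3] .. [4,15.7,5.3]
B = cube([8.9, 6.5, 6]) → bbox [0,0,0] .. [8.9,6.5,6]
lo = A.lo+B.lo = [-28.6+0, -16.9+0, -11.3+0] = [-28.600,-16.900,-11.300]
hi = A.hi+B.hi = [4+8.9, 15.7+6.5, 5.3+6] = [12.900,22.200,11.300]
diag = √(41.5²+39.1²+22.6²) = √3761.82 = 61.334


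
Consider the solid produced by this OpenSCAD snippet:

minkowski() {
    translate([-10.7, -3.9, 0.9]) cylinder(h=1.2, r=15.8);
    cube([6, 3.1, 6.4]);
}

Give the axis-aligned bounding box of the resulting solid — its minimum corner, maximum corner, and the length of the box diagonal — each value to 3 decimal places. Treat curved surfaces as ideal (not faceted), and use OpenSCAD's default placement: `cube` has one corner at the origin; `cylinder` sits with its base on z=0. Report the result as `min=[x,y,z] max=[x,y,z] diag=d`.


min=[-26.500,-19.700,0.900] max=[11.100,15.000,8.500] diag=51.726

A = translate([-10.7, -3.9, 0.9]) cylinder(h=1.2, r=15.8) → bbox [-26.5,-19.7,0.9] .. [5.1,11.9,2.1]
B = cube([6, 3.1, 6.4]) → bbox [0,0,0] .. [6,3.1,6.4]
lo = A.lo+B.lo = [-26.5+0, -19.7+0, 0.9+0] = [-26.500,-19.700,0.900]
hi = A.hi+B.hi = [5.1+6, 11.9+3.1, 2.1+6.4] = [11.100,15.000,8.500]
diag = √(37.6²+34.7²+7.6²) = √2675.61 = 51.726


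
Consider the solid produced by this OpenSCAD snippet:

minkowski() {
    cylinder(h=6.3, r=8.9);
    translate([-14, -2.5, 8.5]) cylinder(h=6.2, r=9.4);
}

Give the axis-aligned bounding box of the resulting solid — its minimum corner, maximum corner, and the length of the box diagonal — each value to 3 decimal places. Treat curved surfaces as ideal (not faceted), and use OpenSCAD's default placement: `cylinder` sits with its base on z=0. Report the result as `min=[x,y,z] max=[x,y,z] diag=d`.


A = translate([-14, -2.5, 8.5]) cylinder(h=6.2, r=9.4) → bbox [-23.4,-11.9,8.5] .. [-4.6,6.9,14.7]
B = cylinder(h=6.3, r=8.9) → bbox [-8.9,-8.9,0] .. [8.9,8.9,6.3]
lo = A.lo+B.lo = [-23.4-8.9, -11.9-8.9, 8.5+0] = [-32.300,-20.800,8.500]
hi = A.hi+B.hi = [-4.6+8.9, 6.9+8.9, 14.7+6.3] = [4.300,15.800,21.000]
diag = √(36.6²+36.6²+12.5²) = √2835.37 = 53.248

min=[-32.300,-20.800,8.500] max=[4.300,15.800,21.000] diag=53.248


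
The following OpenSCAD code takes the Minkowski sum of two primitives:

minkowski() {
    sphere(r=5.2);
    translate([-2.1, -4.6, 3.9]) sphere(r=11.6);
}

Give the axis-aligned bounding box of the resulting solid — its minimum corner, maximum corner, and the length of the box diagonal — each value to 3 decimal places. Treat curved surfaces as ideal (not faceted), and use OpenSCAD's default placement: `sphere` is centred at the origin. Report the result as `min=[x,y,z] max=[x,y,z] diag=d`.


A = translate([-2.1, -4.6, 3.9]) sphere(r=11.6) → bbox [-13.7,-16.2,-7.7] .. [9.5,7,15.5]
B = sphere(r=5.2) → bbox [-5.2,-5.2,-5.2] .. [5.2,5.2,5.2]
lo = A.lo+B.lo = [-13.7-5.2, -16.2-5.2, -7.7-5.2] = [-18.900,-21.400,-12.900]
hi = A.hi+B.hi = [9.5+5.2, 7+5.2, 15.5+5.2] = [14.700,12.200,20.700]
diag = √(33.6²+33.6²+33.6²) = √3386.88 = 58.197

min=[-18.900,-21.400,-12.900] max=[14.700,12.200,20.700] diag=58.197


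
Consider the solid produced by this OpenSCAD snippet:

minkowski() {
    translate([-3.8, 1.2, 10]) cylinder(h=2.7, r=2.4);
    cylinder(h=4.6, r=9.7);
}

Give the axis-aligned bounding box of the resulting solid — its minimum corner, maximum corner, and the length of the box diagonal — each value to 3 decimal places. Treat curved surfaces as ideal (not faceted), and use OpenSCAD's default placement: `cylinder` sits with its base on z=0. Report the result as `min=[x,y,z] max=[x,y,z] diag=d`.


A = translate([-3.8, 1.2, 10]) cylinder(h=2.7, r=2.4) → bbox [-6.2,-1.2,10] .. [-1.4,3.6,12.7]
B = cylinder(h=4.6, r=9.7) → bbox [-9.7,-9.7,0] .. [9.7,9.7,4.6]
lo = A.lo+B.lo = [-6.2-9.7, -1.2-9.7, 10+0] = [-15.900,-10.900,10.000]
hi = A.hi+B.hi = [-1.4+9.7, 3.6+9.7, 12.7+4.6] = [8.300,13.300,17.300]
diag = √(24.2²+24.2²+7.3²) = √1224.57 = 34.994

min=[-15.900,-10.900,10.000] max=[8.300,13.300,17.300] diag=34.994


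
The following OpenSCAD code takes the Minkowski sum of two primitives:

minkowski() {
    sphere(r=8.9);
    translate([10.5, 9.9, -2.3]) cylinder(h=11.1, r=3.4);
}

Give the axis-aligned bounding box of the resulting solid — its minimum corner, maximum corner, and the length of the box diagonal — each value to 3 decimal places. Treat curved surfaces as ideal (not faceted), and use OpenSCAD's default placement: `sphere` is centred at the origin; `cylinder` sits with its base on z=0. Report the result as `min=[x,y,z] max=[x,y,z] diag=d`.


A = translate([10.5, 9.9, -2.3]) cylinder(h=11.1, r=3.4) → bbox [7.1,6.5,-2.3] .. [13.9,13.3,8.8]
B = sphere(r=8.9) → bbox [-8.9,-8.9,-8.9] .. [8.9,8.9,8.9]
lo = A.lo+B.lo = [7.1-8.9, 6.5-8.9, -2.3-8.9] = [-1.800,-2.400,-11.200]
hi = A.hi+B.hi = [13.9+8.9, 13.3+8.9, 8.8+8.9] = [22.800,22.200,17.700]
diag = √(24.6²+24.6²+28.9²) = √2045.53 = 45.228

min=[-1.800,-2.400,-11.200] max=[22.800,22.200,17.700] diag=45.228


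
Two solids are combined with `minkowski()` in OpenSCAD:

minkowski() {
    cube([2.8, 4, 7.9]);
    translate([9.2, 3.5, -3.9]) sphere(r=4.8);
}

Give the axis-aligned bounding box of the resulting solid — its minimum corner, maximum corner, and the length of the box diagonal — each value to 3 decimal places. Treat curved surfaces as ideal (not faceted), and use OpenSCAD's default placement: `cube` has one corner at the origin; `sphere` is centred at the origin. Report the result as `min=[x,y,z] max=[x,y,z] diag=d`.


A = translate([9.2, 3.5, -3.9]) sphere(r=4.8) → bbox [4.4,-1.3,-8.7] .. [14,8.3,0.9]
B = cube([2.8, 4, 7.9]) → bbox [0,0,0] .. [2.8,4,7.9]
lo = A.lo+B.lo = [4.4+0, -1.3+0, -8.7+0] = [4.400,-1.300,-8.700]
hi = A.hi+B.hi = [14+2.8, 8.3+4, 0.9+7.9] = [16.800,12.300,8.800]
diag = √(12.4²+13.6²+17.5²) = √644.97 = 25.396

min=[4.400,-1.300,-8.700] max=[16.800,12.300,8.800] diag=25.396


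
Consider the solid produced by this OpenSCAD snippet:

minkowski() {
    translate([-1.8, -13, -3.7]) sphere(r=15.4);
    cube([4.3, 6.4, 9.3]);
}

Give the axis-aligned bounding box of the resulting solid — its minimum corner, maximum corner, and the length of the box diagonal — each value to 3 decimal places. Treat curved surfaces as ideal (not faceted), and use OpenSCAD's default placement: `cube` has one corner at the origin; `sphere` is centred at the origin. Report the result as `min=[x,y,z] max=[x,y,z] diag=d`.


A = translate([-1.8, -13, -3.7]) sphere(r=15.4) → bbox [-17.2,-28.4,-19.1] .. [13.6,2.4,11.7]
B = cube([4.3, 6.4, 9.3]) → bbox [0,0,0] .. [4.3,6.4,9.3]
lo = A.lo+B.lo = [-17.2+0, -28.4+0, -19.1+0] = [-17.200,-28.400,-19.100]
hi = A.hi+B.hi = [13.6+4.3, 2.4+6.4, 11.7+9.3] = [17.900,8.800,21.000]
diag = √(35.1²+37.2²+40.1²) = √4223.86 = 64.991

min=[-17.200,-28.400,-19.100] max=[17.900,8.800,21.000] diag=64.991


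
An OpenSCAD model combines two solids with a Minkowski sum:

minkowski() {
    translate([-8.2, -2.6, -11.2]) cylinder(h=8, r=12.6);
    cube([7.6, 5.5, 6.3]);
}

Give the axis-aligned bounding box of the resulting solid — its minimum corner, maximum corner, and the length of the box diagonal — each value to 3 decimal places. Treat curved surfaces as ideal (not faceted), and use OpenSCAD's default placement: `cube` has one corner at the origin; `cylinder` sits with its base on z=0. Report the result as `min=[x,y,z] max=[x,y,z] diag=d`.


A = translate([-8.2, -2.6, -11.2]) cylinder(h=8, r=12.6) → bbox [-20.8,-15.2,-11.2] .. [4.4,10,-3.2]
B = cube([7.6, 5.5, 6.3]) → bbox [0,0,0] .. [7.6,5.5,6.3]
lo = A.lo+B.lo = [-20.8+0, -15.2+0, -11.2+0] = [-20.800,-15.200,-11.200]
hi = A.hi+B.hi = [4.4+7.6, 10+5.5, -3.2+6.3] = [12.000,15.500,3.100]
diag = √(32.8²+30.7²+14.3²) = √2222.82 = 47.147

min=[-20.800,-15.200,-11.200] max=[12.000,15.500,3.100] diag=47.147


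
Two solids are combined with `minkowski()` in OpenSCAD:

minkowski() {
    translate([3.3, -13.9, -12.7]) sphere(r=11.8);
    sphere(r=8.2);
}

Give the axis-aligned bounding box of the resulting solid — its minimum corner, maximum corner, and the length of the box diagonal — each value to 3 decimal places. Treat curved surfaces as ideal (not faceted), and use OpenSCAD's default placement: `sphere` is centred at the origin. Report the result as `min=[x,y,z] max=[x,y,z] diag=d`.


min=[-16.700,-33.900,-32.700] max=[23.300,6.100,7.300] diag=69.282

A = translate([3.3, -13.9, -12.7]) sphere(r=11.8) → bbox [-8.5,-25.7,-24.5] .. [15.1,-2.1,-0.9]
B = sphere(r=8.2) → bbox [-8.2,-8.2,-8.2] .. [8.2,8.2,8.2]
lo = A.lo+B.lo = [-8.5-8.2, -25.7-8.2, -24.5-8.2] = [-16.700,-33.900,-32.700]
hi = A.hi+B.hi = [15.1+8.2, -2.1+8.2, -0.9+8.2] = [23.300,6.100,7.300]
diag = √(40²+40²+40²) = √4800 = 69.282


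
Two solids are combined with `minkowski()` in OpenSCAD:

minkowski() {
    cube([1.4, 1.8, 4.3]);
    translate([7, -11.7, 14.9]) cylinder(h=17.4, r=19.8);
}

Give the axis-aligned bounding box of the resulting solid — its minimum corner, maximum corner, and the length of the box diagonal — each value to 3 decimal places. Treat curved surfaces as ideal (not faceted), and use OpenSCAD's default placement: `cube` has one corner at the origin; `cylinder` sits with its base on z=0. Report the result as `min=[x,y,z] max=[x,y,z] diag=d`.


A = translate([7, -11.7, 14.9]) cylinder(h=17.4, r=19.8) → bbox [-12.8,-31.5,14.9] .. [26.8,8.1,32.3]
B = cube([1.4, 1.8, 4.3]) → bbox [0,0,0] .. [1.4,1.8,4.3]
lo = A.lo+B.lo = [-12.8+0, -31.5+0, 14.9+0] = [-12.800,-31.500,14.900]
hi = A.hi+B.hi = [26.8+1.4, 8.1+1.8, 32.3+4.3] = [28.200,9.900,36.600]
diag = √(41²+41.4²+21.7²) = √3865.85 = 62.176

min=[-12.800,-31.500,14.900] max=[28.200,9.900,36.600] diag=62.176


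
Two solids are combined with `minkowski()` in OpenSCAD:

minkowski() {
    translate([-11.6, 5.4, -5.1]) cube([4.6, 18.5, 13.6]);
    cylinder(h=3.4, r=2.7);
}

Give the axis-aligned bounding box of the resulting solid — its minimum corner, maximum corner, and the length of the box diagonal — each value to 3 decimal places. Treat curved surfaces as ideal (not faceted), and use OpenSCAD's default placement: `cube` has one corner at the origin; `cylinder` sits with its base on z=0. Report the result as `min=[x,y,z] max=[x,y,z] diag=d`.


A = translate([-11.6, 5.4, -5.1]) cube([4.6, 18.5, 13.6]) → bbox [-11.6,5.4,-5.1] .. [-7,23.9,8.5]
B = cylinder(h=3.4, r=2.7) → bbox [-2.7,-2.7,0] .. [2.7,2.7,3.4]
lo = A.lo+B.lo = [-11.6-2.7, 5.4-2.7, -5.1+0] = [-14.300,2.700,-5.100]
hi = A.hi+B.hi = [-7+2.7, 23.9+2.7, 8.5+3.4] = [-4.300,26.600,11.900]
diag = √(10²+23.9²+17²) = √960.21 = 30.987

min=[-14.300,2.700,-5.100] max=[-4.300,26.600,11.900] diag=30.987


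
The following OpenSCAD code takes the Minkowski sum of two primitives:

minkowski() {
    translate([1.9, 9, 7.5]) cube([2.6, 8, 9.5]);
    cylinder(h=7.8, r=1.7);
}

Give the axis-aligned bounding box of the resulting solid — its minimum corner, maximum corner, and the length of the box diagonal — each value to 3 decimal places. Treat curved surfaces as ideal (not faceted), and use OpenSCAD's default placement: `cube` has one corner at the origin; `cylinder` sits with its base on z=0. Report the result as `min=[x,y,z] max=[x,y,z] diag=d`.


A = translate([1.9, 9, 7.5]) cube([2.6, 8, 9.5]) → bbox [1.9,9,7.5] .. [4.5,17,17]
B = cylinder(h=7.8, r=1.7) → bbox [-1.7,-1.7,0] .. [1.7,1.7,7.8]
lo = A.lo+B.lo = [1.9-1.7, 9-1.7, 7.5+0] = [0.200,7.300,7.500]
hi = A.hi+B.hi = [4.5+1.7, 17+1.7, 17+7.8] = [6.200,18.700,24.800]
diag = √(6²+11.4²+17.3²) = √465.25 = 21.570

min=[0.200,7.300,7.500] max=[6.200,18.700,24.800] diag=21.570


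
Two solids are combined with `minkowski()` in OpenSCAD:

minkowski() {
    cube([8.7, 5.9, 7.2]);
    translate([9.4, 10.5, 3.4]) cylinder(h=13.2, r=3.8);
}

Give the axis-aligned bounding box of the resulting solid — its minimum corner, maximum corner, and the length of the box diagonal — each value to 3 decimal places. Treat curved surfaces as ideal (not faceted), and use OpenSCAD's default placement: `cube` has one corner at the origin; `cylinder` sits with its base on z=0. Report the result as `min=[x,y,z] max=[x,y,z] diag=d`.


A = translate([9.4, 10.5, 3.4]) cylinder(h=13.2, r=3.8) → bbox [5.6,6.7,3.4] .. [13.2,14.3,16.6]
B = cube([8.7, 5.9, 7.2]) → bbox [0,0,0] .. [8.7,5.9,7.2]
lo = A.lo+B.lo = [5.6+0, 6.7+0, 3.4+0] = [5.600,6.700,3.400]
hi = A.hi+B.hi = [13.2+8.7, 14.3+5.9, 16.6+7.2] = [21.900,20.200,23.800]
diag = √(16.3²+13.5²+20.4²) = √864.1 = 29.396

min=[5.600,6.700,3.400] max=[21.900,20.200,23.800] diag=29.396


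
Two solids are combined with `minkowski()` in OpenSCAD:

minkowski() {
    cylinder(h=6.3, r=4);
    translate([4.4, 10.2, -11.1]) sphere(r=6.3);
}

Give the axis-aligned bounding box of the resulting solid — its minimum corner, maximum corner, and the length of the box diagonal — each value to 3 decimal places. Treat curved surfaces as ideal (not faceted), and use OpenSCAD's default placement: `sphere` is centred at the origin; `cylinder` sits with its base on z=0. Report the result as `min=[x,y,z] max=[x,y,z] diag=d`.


min=[-5.900,-0.100,-17.400] max=[14.700,20.500,1.500] diag=34.727

A = translate([4.4, 10.2, -11.1]) sphere(r=6.3) → bbox [-1.9,3.9,-17.4] .. [10.7,16.5,-4.8]
B = cylinder(h=6.3, r=4) → bbox [-4,-4,0] .. [4,4,6.3]
lo = A.lo+B.lo = [-1.9-4, 3.9-4, -17.4+0] = [-5.900,-0.100,-17.400]
hi = A.hi+B.hi = [10.7+4, 16.5+4, -4.8+6.3] = [14.700,20.500,1.500]
diag = √(20.6²+20.6²+18.9²) = √1205.93 = 34.727


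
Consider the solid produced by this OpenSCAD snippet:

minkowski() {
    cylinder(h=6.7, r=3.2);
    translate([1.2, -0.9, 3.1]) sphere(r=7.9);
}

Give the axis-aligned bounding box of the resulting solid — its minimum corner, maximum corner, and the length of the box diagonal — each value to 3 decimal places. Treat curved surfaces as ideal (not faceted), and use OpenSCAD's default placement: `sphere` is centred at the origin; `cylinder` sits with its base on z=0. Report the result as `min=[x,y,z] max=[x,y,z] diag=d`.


A = translate([1.2, -0.9, 3.1]) sphere(r=7.9) → bbox [-6.7,-8.8,-4.8] .. [9.1,7,11]
B = cylinder(h=6.7, r=3.2) → bbox [-3.2,-3.2,0] .. [3.2,3.2,6.7]
lo = A.lo+B.lo = [-6.7-3.2, -8.8-3.2, -4.8+0] = [-9.900,-12.000,-4.800]
hi = A.hi+B.hi = [9.1+3.2, 7+3.2, 11+6.7] = [12.300,10.200,17.700]
diag = √(22.2²+22.2²+22.5²) = √1491.93 = 38.626

min=[-9.900,-12.000,-4.800] max=[12.300,10.200,17.700] diag=38.626


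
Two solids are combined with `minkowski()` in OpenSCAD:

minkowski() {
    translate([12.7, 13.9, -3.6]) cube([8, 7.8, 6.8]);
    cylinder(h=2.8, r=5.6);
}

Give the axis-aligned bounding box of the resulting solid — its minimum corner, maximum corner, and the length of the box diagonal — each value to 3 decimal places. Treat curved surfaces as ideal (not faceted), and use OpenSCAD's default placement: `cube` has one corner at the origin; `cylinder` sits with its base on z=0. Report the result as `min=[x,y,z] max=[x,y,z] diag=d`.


A = translate([12.7, 13.9, -3.6]) cube([8, 7.8, 6.8]) → bbox [12.7,13.9,-3.6] .. [20.7,21.7,3.2]
B = cylinder(h=2.8, r=5.6) → bbox [-5.6,-5.6,0] .. [5.6,5.6,2.8]
lo = A.lo+B.lo = [12.7-5.6, 13.9-5.6, -3.6+0] = [7.100,8.300,-3.600]
hi = A.hi+B.hi = [20.7+5.6, 21.7+5.6, 3.2+2.8] = [26.300,27.300,6.000]
diag = √(19.2²+19²+9.6²) = √821.8 = 28.667

min=[7.100,8.300,-3.600] max=[26.300,27.300,6.000] diag=28.667


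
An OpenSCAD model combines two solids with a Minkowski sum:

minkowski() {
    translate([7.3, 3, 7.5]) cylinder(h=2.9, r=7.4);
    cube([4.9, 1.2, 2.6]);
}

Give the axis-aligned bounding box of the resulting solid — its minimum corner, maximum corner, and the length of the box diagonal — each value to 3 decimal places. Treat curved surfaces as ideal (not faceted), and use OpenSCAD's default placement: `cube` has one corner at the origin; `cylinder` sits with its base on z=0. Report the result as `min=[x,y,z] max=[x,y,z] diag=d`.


min=[-0.100,-4.400,7.500] max=[19.600,11.600,13.000] diag=25.968

A = translate([7.3, 3, 7.5]) cylinder(h=2.9, r=7.4) → bbox [-0.1,-4.4,7.5] .. [14.7,10.4,10.4]
B = cube([4.9, 1.2, 2.6]) → bbox [0,0,0] .. [4.9,1.2,2.6]
lo = A.lo+B.lo = [-0.1+0, -4.4+0, 7.5+0] = [-0.100,-4.400,7.500]
hi = A.hi+B.hi = [14.7+4.9, 10.4+1.2, 10.4+2.6] = [19.600,11.600,13.000]
diag = √(19.7²+16²+5.5²) = √674.34 = 25.968


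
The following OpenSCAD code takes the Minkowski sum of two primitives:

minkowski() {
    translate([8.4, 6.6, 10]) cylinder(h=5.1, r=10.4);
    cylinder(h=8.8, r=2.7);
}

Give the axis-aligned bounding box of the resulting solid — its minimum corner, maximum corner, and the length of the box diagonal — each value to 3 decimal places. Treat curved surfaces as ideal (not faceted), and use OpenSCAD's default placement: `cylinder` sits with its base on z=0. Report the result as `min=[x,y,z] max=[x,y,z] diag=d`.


min=[-4.700,-6.500,10.000] max=[21.500,19.700,23.900] diag=39.574

A = translate([8.4, 6.6, 10]) cylinder(h=5.1, r=10.4) → bbox [-2,-3.8,10] .. [18.8,17,15.1]
B = cylinder(h=8.8, r=2.7) → bbox [-2.7,-2.7,0] .. [2.7,2.7,8.8]
lo = A.lo+B.lo = [-2-2.7, -3.8-2.7, 10+0] = [-4.700,-6.500,10.000]
hi = A.hi+B.hi = [18.8+2.7, 17+2.7, 15.1+8.8] = [21.500,19.700,23.900]
diag = √(26.2²+26.2²+13.9²) = √1566.09 = 39.574


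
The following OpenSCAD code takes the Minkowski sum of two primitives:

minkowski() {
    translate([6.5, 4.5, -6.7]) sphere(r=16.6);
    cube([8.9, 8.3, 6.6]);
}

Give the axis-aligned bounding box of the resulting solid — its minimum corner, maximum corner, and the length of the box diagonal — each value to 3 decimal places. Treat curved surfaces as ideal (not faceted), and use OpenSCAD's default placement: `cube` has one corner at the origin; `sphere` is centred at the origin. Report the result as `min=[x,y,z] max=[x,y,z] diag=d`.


min=[-10.100,-12.100,-23.300] max=[32.000,29.400,16.500] diag=71.265

A = translate([6.5, 4.5, -6.7]) sphere(r=16.6) → bbox [-10.1,-12.1,-23.3] .. [23.1,21.1,9.9]
B = cube([8.9, 8.3, 6.6]) → bbox [0,0,0] .. [8.9,8.3,6.6]
lo = A.lo+B.lo = [-10.1+0, -12.1+0, -23.3+0] = [-10.100,-12.100,-23.300]
hi = A.hi+B.hi = [23.1+8.9, 21.1+8.3, 9.9+6.6] = [32.000,29.400,16.500]
diag = √(42.1²+41.5²+39.8²) = √5078.7 = 71.265


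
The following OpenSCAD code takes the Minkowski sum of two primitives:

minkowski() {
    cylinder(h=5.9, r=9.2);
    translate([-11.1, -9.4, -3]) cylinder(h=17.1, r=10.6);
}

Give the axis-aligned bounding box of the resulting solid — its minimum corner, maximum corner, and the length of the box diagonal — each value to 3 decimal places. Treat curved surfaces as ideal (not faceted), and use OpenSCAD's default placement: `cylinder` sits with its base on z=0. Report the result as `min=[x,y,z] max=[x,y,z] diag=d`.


min=[-30.900,-29.200,-3.000] max=[8.700,10.400,20.000] diag=60.542

A = translate([-11.1, -9.4, -3]) cylinder(h=17.1, r=10.6) → bbox [-21.7,-20,-3] .. [-0.5,1.2,14.1]
B = cylinder(h=5.9, r=9.2) → bbox [-9.2,-9.2,0] .. [9.2,9.2,5.9]
lo = A.lo+B.lo = [-21.7-9.2, -20-9.2, -3+0] = [-30.900,-29.200,-3.000]
hi = A.hi+B.hi = [-0.5+9.2, 1.2+9.2, 14.1+5.9] = [8.700,10.400,20.000]
diag = √(39.6²+39.6²+23²) = √3665.32 = 60.542


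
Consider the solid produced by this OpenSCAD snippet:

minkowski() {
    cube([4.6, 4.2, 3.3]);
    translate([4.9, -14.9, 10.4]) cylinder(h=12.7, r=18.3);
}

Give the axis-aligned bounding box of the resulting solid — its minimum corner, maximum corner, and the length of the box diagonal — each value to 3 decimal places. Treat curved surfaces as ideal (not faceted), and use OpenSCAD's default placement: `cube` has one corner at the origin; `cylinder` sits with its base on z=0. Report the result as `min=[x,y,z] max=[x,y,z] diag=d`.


A = translate([4.9, -14.9, 10.4]) cylinder(h=12.7, r=18.3) → bbox [-13.4,-33.2,10.4] .. [23.2,3.4,23.1]
B = cube([4.6, 4.2, 3.3]) → bbox [0,0,0] .. [4.6,4.2,3.3]
lo = A.lo+B.lo = [-13.4+0, -33.2+0, 10.4+0] = [-13.400,-33.200,10.400]
hi = A.hi+B.hi = [23.2+4.6, 3.4+4.2, 23.1+3.3] = [27.800,7.600,26.400]
diag = √(41.2²+40.8²+16²) = √3618.08 = 60.150

min=[-13.400,-33.200,10.400] max=[27.800,7.600,26.400] diag=60.150


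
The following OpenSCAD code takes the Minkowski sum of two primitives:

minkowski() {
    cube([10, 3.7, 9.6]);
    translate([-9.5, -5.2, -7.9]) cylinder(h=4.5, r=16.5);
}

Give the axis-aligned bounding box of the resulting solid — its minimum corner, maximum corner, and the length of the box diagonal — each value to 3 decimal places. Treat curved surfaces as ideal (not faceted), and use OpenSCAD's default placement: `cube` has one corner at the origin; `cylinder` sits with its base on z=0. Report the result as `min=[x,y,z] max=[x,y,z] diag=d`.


min=[-26.000,-21.700,-7.900] max=[17.000,15.000,6.200] diag=58.264

A = translate([-9.5, -5.2, -7.9]) cylinder(h=4.5, r=16.5) → bbox [-26,-21.7,-7.9] .. [7,11.3,-3.4]
B = cube([10, 3.7, 9.6]) → bbox [0,0,0] .. [10,3.7,9.6]
lo = A.lo+B.lo = [-26+0, -21.7+0, -7.9+0] = [-26.000,-21.700,-7.900]
hi = A.hi+B.hi = [7+10, 11.3+3.7, -3.4+9.6] = [17.000,15.000,6.200]
diag = √(43²+36.7²+14.1²) = √3394.7 = 58.264


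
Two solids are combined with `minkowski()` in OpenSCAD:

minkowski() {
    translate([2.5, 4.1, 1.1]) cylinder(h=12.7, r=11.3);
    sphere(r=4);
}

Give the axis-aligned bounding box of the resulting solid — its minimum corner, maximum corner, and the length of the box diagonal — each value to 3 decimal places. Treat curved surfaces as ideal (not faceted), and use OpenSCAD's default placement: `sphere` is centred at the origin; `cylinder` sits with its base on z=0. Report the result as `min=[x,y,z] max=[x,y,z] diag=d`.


min=[-12.800,-11.200,-2.900] max=[17.800,19.400,17.800] diag=47.971

A = translate([2.5, 4.1, 1.1]) cylinder(h=12.7, r=11.3) → bbox [-8.8,-7.2,1.1] .. [13.8,15.4,13.8]
B = sphere(r=4) → bbox [-4,-4,-4] .. [4,4,4]
lo = A.lo+B.lo = [-8.8-4, -7.2-4, 1.1-4] = [-12.800,-11.200,-2.900]
hi = A.hi+B.hi = [13.8+4, 15.4+4, 13.8+4] = [17.800,19.400,17.800]
diag = √(30.6²+30.6²+20.7²) = √2301.21 = 47.971


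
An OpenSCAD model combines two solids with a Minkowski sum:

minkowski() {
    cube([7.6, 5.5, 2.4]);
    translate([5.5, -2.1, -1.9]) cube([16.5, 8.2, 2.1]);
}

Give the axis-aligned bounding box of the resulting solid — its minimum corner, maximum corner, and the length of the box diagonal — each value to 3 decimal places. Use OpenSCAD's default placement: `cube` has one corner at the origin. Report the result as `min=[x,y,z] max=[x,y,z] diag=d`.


min=[5.500,-2.100,-1.900] max=[29.600,11.600,2.600] diag=28.085

A = translate([5.5, -2.1, -1.9]) cube([16.5, 8.2, 2.1]) → bbox [5.5,-2.1,-1.9] .. [22,6.1,0.2]
B = cube([7.6, 5.5, 2.4]) → bbox [0,0,0] .. [7.6,5.5,2.4]
lo = A.lo+B.lo = [5.5+0, -2.1+0, -1.9+0] = [5.500,-2.100,-1.900]
hi = A.hi+B.hi = [22+7.6, 6.1+5.5, 0.2+2.4] = [29.600,11.600,2.600]
diag = √(24.1²+13.7²+4.5²) = √788.75 = 28.085


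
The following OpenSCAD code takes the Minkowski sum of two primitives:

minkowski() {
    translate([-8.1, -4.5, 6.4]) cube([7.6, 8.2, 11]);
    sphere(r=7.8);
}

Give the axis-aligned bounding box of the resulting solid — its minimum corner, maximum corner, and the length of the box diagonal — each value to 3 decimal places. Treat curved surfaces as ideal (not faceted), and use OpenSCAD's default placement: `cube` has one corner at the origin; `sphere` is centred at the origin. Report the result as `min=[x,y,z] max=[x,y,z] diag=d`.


min=[-15.900,-12.300,-1.400] max=[7.300,11.500,25.200] diag=42.570

A = translate([-8.1, -4.5, 6.4]) cube([7.6, 8.2, 11]) → bbox [-8.1,-4.5,6.4] .. [-0.5,3.7,17.4]
B = sphere(r=7.8) → bbox [-7.8,-7.8,-7.8] .. [7.8,7.8,7.8]
lo = A.lo+B.lo = [-8.1-7.8, -4.5-7.8, 6.4-7.8] = [-15.900,-12.300,-1.400]
hi = A.hi+B.hi = [-0.5+7.8, 3.7+7.8, 17.4+7.8] = [7.300,11.500,25.200]
diag = √(23.2²+23.8²+26.6²) = √1812.24 = 42.570


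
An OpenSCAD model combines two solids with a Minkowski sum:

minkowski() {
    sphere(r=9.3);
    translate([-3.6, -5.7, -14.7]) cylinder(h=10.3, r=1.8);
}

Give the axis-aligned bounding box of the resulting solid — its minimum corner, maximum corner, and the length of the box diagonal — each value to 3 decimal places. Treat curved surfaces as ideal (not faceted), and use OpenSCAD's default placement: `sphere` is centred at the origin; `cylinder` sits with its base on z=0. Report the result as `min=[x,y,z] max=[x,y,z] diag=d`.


min=[-14.700,-16.800,-24.000] max=[7.500,5.400,4.900] diag=42.672

A = translate([-3.6, -5.7, -14.7]) cylinder(h=10.3, r=1.8) → bbox [-5.4,-7.5,-14.7] .. [-1.8,-3.9,-4.4]
B = sphere(r=9.3) → bbox [-9.3,-9.3,-9.3] .. [9.3,9.3,9.3]
lo = A.lo+B.lo = [-5.4-9.3, -7.5-9.3, -14.7-9.3] = [-14.700,-16.800,-24.000]
hi = A.hi+B.hi = [-1.8+9.3, -3.9+9.3, -4.4+9.3] = [7.500,5.400,4.900]
diag = √(22.2²+22.2²+28.9²) = √1820.89 = 42.672


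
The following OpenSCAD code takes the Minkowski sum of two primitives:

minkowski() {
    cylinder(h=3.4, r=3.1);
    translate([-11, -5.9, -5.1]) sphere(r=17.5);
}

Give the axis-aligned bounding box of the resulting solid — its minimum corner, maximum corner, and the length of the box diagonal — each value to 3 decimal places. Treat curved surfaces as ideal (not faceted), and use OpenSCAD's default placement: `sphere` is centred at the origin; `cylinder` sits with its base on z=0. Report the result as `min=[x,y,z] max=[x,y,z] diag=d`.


min=[-31.600,-26.500,-22.600] max=[9.600,14.700,15.800] diag=69.781

A = translate([-11, -5.9, -5.1]) sphere(r=17.5) → bbox [-28.5,-23.4,-22.6] .. [6.5,11.6,12.4]
B = cylinder(h=3.4, r=3.1) → bbox [-3.1,-3.1,0] .. [3.1,3.1,3.4]
lo = A.lo+B.lo = [-28.5-3.1, -23.4-3.1, -22.6+0] = [-31.600,-26.500,-22.600]
hi = A.hi+B.hi = [6.5+3.1, 11.6+3.1, 12.4+3.4] = [9.600,14.700,15.800]
diag = √(41.2²+41.2²+38.4²) = √4869.44 = 69.781


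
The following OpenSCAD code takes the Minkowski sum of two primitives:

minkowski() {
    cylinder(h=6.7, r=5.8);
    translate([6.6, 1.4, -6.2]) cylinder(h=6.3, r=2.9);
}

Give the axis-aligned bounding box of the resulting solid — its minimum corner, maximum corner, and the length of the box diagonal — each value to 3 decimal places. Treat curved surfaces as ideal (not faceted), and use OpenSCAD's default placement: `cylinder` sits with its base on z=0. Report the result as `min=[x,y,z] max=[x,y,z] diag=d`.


A = translate([6.6, 1.4, -6.2]) cylinder(h=6.3, r=2.9) → bbox [3.7,-1.5,-6.2] .. [9.5,4.3,0.1]
B = cylinder(h=6.7, r=5.8) → bbox [-5.8,-5.8,0] .. [5.8,5.8,6.7]
lo = A.lo+B.lo = [3.7-5.8, -1.5-5.8, -6.2+0] = [-2.100,-7.300,-6.200]
hi = A.hi+B.hi = [9.5+5.8, 4.3+5.8, 0.1+6.7] = [15.300,10.100,6.800]
diag = √(17.4²+17.4²+13²) = √774.52 = 27.830

min=[-2.100,-7.300,-6.200] max=[15.300,10.100,6.800] diag=27.830


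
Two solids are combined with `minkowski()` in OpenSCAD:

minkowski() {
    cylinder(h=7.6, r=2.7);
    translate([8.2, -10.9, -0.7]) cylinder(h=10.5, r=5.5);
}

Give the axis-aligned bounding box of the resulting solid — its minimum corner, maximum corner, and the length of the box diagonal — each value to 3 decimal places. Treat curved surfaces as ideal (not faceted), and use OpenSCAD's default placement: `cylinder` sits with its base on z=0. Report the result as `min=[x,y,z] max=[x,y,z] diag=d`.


min=[0.000,-19.100,-0.700] max=[16.400,-2.700,17.400] diag=29.420

A = translate([8.2, -10.9, -0.7]) cylinder(h=10.5, r=5.5) → bbox [2.7,-16.4,-0.7] .. [13.7,-5.4,9.8]
B = cylinder(h=7.6, r=2.7) → bbox [-2.7,-2.7,0] .. [2.7,2.7,7.6]
lo = A.lo+B.lo = [2.7-2.7, -16.4-2.7, -0.7+0] = [0.000,-19.100,-0.700]
hi = A.hi+B.hi = [13.7+2.7, -5.4+2.7, 9.8+7.6] = [16.400,-2.700,17.400]
diag = √(16.4²+16.4²+18.1²) = √865.53 = 29.420


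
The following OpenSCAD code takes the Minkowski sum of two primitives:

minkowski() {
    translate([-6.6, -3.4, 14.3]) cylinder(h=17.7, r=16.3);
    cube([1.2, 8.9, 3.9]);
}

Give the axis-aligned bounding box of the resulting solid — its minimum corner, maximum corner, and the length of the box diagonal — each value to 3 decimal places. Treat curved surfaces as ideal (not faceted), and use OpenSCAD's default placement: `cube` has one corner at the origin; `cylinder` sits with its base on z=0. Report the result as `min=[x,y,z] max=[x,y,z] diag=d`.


A = translate([-6.6, -3.4, 14.3]) cylinder(h=17.7, r=16.3) → bbox [-22.9,-19.7,14.3] .. [9.7,12.9,32]
B = cube([1.2, 8.9, 3.9]) → bbox [0,0,0] .. [1.2,8.9,3.9]
lo = A.lo+B.lo = [-22.9+0, -19.7+0, 14.3+0] = [-22.900,-19.700,14.300]
hi = A.hi+B.hi = [9.7+1.2, 12.9+8.9, 32+3.9] = [10.900,21.800,35.900]
diag = √(33.8²+41.5²+21.6²) = √3331.25 = 57.717

min=[-22.900,-19.700,14.300] max=[10.900,21.800,35.900] diag=57.717


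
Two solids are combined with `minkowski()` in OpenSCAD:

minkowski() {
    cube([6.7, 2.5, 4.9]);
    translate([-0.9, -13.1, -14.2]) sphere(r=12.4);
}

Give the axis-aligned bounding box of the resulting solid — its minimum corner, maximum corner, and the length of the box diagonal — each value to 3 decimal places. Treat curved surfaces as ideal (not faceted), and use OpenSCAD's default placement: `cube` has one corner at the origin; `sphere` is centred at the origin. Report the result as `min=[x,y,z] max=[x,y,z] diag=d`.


min=[-13.300,-25.500,-26.600] max=[18.200,1.800,3.100] diag=51.182

A = translate([-0.9, -13.1, -14.2]) sphere(r=12.4) → bbox [-13.3,-25.5,-26.6] .. [11.5,-0.7,-1.8]
B = cube([6.7, 2.5, 4.9]) → bbox [0,0,0] .. [6.7,2.5,4.9]
lo = A.lo+B.lo = [-13.3+0, -25.5+0, -26.6+0] = [-13.300,-25.500,-26.600]
hi = A.hi+B.hi = [11.5+6.7, -0.7+2.5, -1.8+4.9] = [18.200,1.800,3.100]
diag = √(31.5²+27.3²+29.7²) = √2619.63 = 51.182


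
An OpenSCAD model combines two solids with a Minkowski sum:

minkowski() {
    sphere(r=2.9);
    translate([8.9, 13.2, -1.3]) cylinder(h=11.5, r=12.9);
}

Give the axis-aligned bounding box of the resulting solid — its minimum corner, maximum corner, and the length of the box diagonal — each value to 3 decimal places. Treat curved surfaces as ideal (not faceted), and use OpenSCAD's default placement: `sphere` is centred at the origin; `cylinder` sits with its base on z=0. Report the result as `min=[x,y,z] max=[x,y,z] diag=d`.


min=[-6.900,-2.600,-4.200] max=[24.700,29.000,13.100] diag=47.921

A = translate([8.9, 13.2, -1.3]) cylinder(h=11.5, r=12.9) → bbox [-4,0.3,-1.3] .. [21.8,26.1,10.2]
B = sphere(r=2.9) → bbox [-2.9,-2.9,-2.9] .. [2.9,2.9,2.9]
lo = A.lo+B.lo = [-4-2.9, 0.3-2.9, -1.3-2.9] = [-6.900,-2.600,-4.200]
hi = A.hi+B.hi = [21.8+2.9, 26.1+2.9, 10.2+2.9] = [24.700,29.000,13.100]
diag = √(31.6²+31.6²+17.3²) = √2296.41 = 47.921


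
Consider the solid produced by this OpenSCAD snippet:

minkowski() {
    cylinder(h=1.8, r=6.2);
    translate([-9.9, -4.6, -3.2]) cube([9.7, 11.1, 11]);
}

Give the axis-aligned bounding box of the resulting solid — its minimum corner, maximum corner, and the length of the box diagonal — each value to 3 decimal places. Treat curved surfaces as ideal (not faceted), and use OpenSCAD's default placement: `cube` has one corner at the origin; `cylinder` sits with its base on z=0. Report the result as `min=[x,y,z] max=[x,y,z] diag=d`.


A = translate([-9.9, -4.6, -3.2]) cube([9.7, 11.1, 11]) → bbox [-9.9,-4.6,-3.2] .. [-0.2,6.5,7.8]
B = cylinder(h=1.8, r=6.2) → bbox [-6.2,-6.2,0] .. [6.2,6.2,1.8]
lo = A.lo+B.lo = [-9.9-6.2, -4.6-6.2, -3.2+0] = [-16.100,-10.800,-3.200]
hi = A.hi+B.hi = [-0.2+6.2, 6.5+6.2, 7.8+1.8] = [6.000,12.700,9.600]
diag = √(22.1²+23.5²+12.8²) = √1204.5 = 34.706

min=[-16.100,-10.800,-3.200] max=[6.000,12.700,9.600] diag=34.706


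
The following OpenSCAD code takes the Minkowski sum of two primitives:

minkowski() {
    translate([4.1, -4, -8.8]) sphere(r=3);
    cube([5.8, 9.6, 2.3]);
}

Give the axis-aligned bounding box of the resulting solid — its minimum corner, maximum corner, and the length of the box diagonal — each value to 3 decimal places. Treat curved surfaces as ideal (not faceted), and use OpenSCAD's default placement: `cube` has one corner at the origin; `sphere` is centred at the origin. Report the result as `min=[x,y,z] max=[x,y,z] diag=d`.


min=[1.100,-7.000,-11.800] max=[12.900,8.600,-3.500] diag=21.248

A = translate([4.1, -4, -8.8]) sphere(r=3) → bbox [1.1,-7,-11.8] .. [7.1,-1,-5.8]
B = cube([5.8, 9.6, 2.3]) → bbox [0,0,0] .. [5.8,9.6,2.3]
lo = A.lo+B.lo = [1.1+0, -7+0, -11.8+0] = [1.100,-7.000,-11.800]
hi = A.hi+B.hi = [7.1+5.8, -1+9.6, -5.8+2.3] = [12.900,8.600,-3.500]
diag = √(11.8²+15.6²+8.3²) = √451.49 = 21.248


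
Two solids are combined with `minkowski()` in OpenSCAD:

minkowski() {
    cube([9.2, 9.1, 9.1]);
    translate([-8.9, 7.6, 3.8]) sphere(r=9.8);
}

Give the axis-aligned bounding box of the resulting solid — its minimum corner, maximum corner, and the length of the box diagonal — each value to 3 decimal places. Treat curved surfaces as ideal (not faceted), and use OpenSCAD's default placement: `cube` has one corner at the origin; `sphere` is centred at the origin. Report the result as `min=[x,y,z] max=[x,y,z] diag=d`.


A = translate([-8.9, 7.6, 3.8]) sphere(r=9.8) → bbox [-18.7,-2.2,-6] .. [0.9,17.4,13.6]
B = cube([9.2, 9.1, 9.1]) → bbox [0,0,0] .. [9.2,9.1,9.1]
lo = A.lo+B.lo = [-18.7+0, -2.2+0, -6+0] = [-18.700,-2.200,-6.000]
hi = A.hi+B.hi = [0.9+9.2, 17.4+9.1, 13.6+9.1] = [10.100,26.500,22.700]
diag = √(28.8²+28.7²+28.7²) = √2476.82 = 49.768

min=[-18.700,-2.200,-6.000] max=[10.100,26.500,22.700] diag=49.768
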